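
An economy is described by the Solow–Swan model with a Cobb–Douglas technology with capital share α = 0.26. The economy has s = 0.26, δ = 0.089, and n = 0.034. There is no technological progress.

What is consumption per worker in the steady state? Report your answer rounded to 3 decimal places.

At the steady state, Δk = 0, so s·k^α = (n + δ)·k.
Dividing both sides by k: k^(1−α) = s / (n + δ).
k^0.74 = 0.26 / (0.034 + 0.089) = 0.26 / 0.123 = 2.1138
k* = 2.1138^(1/0.74) ≈ 2.7496
y* = (k*)^α = 2.7496^0.26 ≈ 1.3008
c* = (1 − s)·y* = (1 − 0.26) × 1.3008 ≈ 0.9626

c* ≈ 0.963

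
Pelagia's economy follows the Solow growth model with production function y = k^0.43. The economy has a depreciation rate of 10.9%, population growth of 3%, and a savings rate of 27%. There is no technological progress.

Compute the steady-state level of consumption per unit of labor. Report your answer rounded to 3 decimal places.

At the steady state, Δk = 0, so s·k^α = (n + δ)·k.
Dividing both sides by k: k^(1−α) = s / (n + δ).
k^0.57 = 0.27 / (0.030 + 0.109) = 0.27 / 0.139 = 1.9424
k* = 1.9424^(1/0.57) ≈ 3.2052
y* = (k*)^α = 3.2052^0.43 ≈ 1.6501
c* = (1 − s)·y* = (1 − 0.27) × 1.6501 ≈ 1.2046

c* = 1.205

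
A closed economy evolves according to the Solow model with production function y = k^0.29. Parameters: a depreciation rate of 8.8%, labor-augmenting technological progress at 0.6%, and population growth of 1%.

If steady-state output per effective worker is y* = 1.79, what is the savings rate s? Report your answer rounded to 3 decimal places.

s ≈ 0.433

Steady state requires s·f(k) = (n + g + δ)·k, i.e. s·k^α = (n + g + δ)·k.
Since y* = [s/(n + g + δ)]^(α/(1−α)), we have s/(n + g + δ) = (y*)^((1−α)/α) = 1.79^2.4483 = 4.1597.
Therefore s = 4.1597 × (n + g + δ) = 4.1597 × 0.104 = 0.4326.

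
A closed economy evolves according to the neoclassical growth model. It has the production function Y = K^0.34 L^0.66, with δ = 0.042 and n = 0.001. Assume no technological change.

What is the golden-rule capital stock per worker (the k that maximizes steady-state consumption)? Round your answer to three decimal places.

The golden rule sets f'(k) = n + δ, i.e. α·k^(α−1) = n + δ.
So k^(1−α) = α / (n + δ) = 0.34 / 0.043 = 7.9070.
k_gold = 7.9070^(1/0.66) ≈ 22.9416

k_gold ≈ 22.942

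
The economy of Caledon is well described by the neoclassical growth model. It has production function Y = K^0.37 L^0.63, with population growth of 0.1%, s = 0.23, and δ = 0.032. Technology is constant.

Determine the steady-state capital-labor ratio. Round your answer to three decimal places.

At the steady state, Δk = 0, so s·k^α = (n + δ)·k.
Rearranging, k^(1−α) = s / (n + δ).
k^0.63 = 0.23 / (0.001 + 0.032) = 0.23 / 0.033 = 6.9697
k* = 6.9697^(1/0.63) ≈ 21.7989

k* = 21.799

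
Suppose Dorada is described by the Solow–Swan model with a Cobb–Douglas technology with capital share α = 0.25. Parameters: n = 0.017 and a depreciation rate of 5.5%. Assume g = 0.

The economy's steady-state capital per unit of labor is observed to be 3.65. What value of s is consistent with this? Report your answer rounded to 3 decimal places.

s ≈ 0.190

At the steady state, Δk = 0, so s·k^α = (n + δ)·k.
So s / (n + δ) = (k*)^(1−α) = 3.65^0.75 = 2.6407.
Therefore s = 2.6407 × (n + δ) = 2.6407 × 0.072 = 0.1901.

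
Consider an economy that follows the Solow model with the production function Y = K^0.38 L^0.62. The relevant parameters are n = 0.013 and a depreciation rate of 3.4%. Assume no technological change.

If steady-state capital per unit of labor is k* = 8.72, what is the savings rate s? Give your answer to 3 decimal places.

s ≈ 0.180

In steady state, investment equals break-even investment: s·k^α = (n + δ)·k.
So s / (n + δ) = (k*)^(1−α) = 8.72^0.62 = 3.8293.
Therefore s = 3.8293 × (n + δ) = 3.8293 × 0.047 = 0.1800.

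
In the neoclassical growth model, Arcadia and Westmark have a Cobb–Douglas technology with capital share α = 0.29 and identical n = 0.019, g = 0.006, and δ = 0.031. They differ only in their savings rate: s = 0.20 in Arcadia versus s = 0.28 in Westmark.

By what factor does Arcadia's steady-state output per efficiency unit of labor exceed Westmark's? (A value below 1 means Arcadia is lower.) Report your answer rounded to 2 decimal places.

Steady-state y* = [s/(n + g + δ)]^(α/(1−α)), so the ratio is [ (s_A/(n + g + δ)_A) / (s_W/(n + g + δ)_W) ]^0.4085.
s_A/(n + g + δ)_A = 0.20/0.056 = 3.5714; s_W/(n + g + δ)_W = 0.28/0.056 = 5.0000.
Ratio = (3.5714/5.0000)^0.4085 = 0.7143^0.4085 ≈ 0.8716

ratio ≈ 0.87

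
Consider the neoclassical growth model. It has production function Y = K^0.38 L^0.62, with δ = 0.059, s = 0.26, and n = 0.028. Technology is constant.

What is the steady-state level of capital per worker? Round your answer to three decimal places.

k* ≈ 5.846

In steady state, investment equals break-even investment: s·k^α = (n + δ)·k.
Rearranging, k^(1−α) = s / (n + δ).
k^0.62 = 0.26 / (0.028 + 0.059) = 0.26 / 0.087 = 2.9885
k* = 2.9885^(1/0.62) ≈ 5.8460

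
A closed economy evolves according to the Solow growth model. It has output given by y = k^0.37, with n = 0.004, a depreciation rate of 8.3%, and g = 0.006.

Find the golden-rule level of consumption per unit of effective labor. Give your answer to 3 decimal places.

At the golden rule, f'(k) = n + g + δ, so α·k^(α−1) = n + g + δ and k_gold = (α/(n + g + δ))^(1/(1−α)).
k_gold = (0.37/0.093)^(1/0.63) = 3.9785^1.5873 ≈ 8.9523
c_gold = f(k_gold) − (n + g + δ)·k_gold = 2.2502 − 0.093×8.9523 ≈ 1.4176

c_gold ≈ 1.418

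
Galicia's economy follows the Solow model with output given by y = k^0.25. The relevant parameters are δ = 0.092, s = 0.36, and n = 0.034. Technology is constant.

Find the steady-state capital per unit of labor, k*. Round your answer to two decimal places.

k* = 4.05

In steady state, investment equals break-even investment: s·k^α = (n + δ)·k.
Rearranging, k^(1−α) = s / (n + δ).
k^0.75 = 0.36 / (0.034 + 0.092) = 0.36 / 0.126 = 2.8571
k* = 2.8571^(1/0.75) ≈ 4.0542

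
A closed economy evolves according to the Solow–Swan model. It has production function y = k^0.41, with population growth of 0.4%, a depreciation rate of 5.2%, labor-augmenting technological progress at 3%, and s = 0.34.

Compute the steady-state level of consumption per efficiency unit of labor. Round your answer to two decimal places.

c* ≈ 1.72

Steady state requires s·f(k) = (n + g + δ)·k, i.e. s·k^α = (n + g + δ)·k.
Rearranging, k^(1−α) = s / (n + g + δ).
k^0.59 = 0.34 / (0.004 + 0.030 + 0.052) = 0.34 / 0.086 = 3.9535
k* = 3.9535^(1/0.59) ≈ 10.2762
y* = (k*)^α = 10.2762^0.41 ≈ 2.5993
c* = (1 − s)·y* = (1 − 0.34) × 2.5993 ≈ 1.7155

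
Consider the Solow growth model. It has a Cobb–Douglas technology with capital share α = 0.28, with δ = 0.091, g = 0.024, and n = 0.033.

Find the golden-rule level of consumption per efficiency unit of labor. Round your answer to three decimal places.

At the golden rule, f'(k) = n + g + δ, so α·k^(α−1) = n + g + δ and k_gold = (α/(n + g + δ))^(1/(1−α)).
k_gold = (0.28/0.148)^(1/0.72) = 1.8919^1.3889 ≈ 2.4243
c_gold = f(k_gold) − (n + g + δ)·k_gold = 1.2814 − 0.148×2.4243 ≈ 0.9226

c_gold ≈ 0.923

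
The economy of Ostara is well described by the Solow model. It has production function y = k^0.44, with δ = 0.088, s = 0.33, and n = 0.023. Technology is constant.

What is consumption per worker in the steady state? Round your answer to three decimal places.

c* = 1.577

At the steady state, Δk = 0, so s·k^α = (n + δ)·k.
Rearranging, k^(1−α) = s / (n + δ).
k^0.56 = 0.33 / (0.023 + 0.088) = 0.33 / 0.111 = 2.9730
k* = 2.9730^(1/0.56) ≈ 6.9983
y* = (k*)^α = 6.9983^0.44 ≈ 2.3539
c* = (1 − s)·y* = (1 − 0.33) × 2.3539 ≈ 1.5771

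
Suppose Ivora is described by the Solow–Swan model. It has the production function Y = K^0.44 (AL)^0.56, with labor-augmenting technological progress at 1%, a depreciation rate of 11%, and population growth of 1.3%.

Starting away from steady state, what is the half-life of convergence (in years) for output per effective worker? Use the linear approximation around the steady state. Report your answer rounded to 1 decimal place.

Near the steady state the convergence rate is λ = (1 − α)(n + g + δ).
λ = (1 − 0.44) × 0.133 = 0.56 × 0.133 = 0.07448
Half-life = ln 2 / λ = 0.6931 / 0.07448 ≈ 9.31 years

about 9.3 years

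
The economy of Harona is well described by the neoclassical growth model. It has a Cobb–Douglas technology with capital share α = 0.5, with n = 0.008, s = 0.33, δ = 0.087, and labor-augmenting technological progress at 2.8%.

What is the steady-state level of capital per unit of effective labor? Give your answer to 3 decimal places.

k* ≈ 7.198

At the steady state, Δk = 0, so s·k^α = (n + g + δ)·k.
Dividing both sides by k: k^(1−α) = s / (n + g + δ).
k^0.5 = 0.33 / (0.008 + 0.028 + 0.087) = 0.33 / 0.123 = 2.6829
k* = 2.6829^(1/0.5) ≈ 7.1980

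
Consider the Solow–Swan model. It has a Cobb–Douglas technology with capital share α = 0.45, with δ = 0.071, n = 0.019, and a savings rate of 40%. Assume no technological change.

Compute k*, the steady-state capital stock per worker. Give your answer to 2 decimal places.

k* ≈ 15.06

In steady state, investment equals break-even investment: s·k^α = (n + δ)·k.
Dividing both sides by k: k^(1−α) = s / (n + δ).
k^0.55 = 0.40 / (0.019 + 0.071) = 0.40 / 0.090 = 4.4444
k* = 4.4444^(1/0.55) ≈ 15.0606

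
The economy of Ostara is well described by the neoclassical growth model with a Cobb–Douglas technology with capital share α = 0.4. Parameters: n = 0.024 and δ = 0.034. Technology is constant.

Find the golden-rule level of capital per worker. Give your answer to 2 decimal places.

The golden rule sets f'(k) = n + δ, i.e. α·k^(α−1) = n + δ.
So k^(1−α) = α / (n + δ) = 0.4 / 0.058 = 6.8966.
k_gold = 6.8966^(1/0.6) ≈ 24.9876

k_gold ≈ 24.99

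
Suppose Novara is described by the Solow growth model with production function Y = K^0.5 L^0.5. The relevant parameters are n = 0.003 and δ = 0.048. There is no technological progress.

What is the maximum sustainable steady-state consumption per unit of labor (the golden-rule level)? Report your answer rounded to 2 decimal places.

c_gold ≈ 4.90

At the golden rule, f'(k) = n + δ, so α·k^(α−1) = n + δ and k_gold = (α/(n + δ))^(1/(1−α)).
k_gold = (0.5/0.051)^(1/0.5) = 9.8039^2 ≈ 96.1165
c_gold = f(k_gold) − (n + δ)·k_gold = 9.8039 − 0.051×96.1165 ≈ 4.9020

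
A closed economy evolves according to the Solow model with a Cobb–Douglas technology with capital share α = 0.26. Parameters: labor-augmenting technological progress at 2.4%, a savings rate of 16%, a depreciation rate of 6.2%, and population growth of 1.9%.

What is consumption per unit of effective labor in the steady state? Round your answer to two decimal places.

c* = 0.97

In steady state, investment equals break-even investment: s·k^α = (n + g + δ)·k.
Dividing both sides by k: k^(1−α) = s / (n + g + δ).
k^0.74 = 0.16 / (0.019 + 0.024 + 0.062) = 0.16 / 0.105 = 1.5238
k* = 1.5238^(1/0.74) ≈ 1.7669
y* = (k*)^α = 1.7669^0.26 ≈ 1.1595
c* = (1 − s)·y* = (1 − 0.16) × 1.1595 ≈ 0.9740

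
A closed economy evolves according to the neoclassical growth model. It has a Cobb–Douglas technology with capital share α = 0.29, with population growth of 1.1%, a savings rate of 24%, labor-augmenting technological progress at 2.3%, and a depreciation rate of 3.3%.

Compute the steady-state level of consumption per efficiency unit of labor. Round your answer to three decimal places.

Steady state requires s·f(k) = (n + g + δ)·k, i.e. s·k^α = (n + g + δ)·k.
Rearranging, k^(1−α) = s / (n + g + δ).
k^0.71 = 0.24 / (0.011 + 0.023 + 0.033) = 0.24 / 0.067 = 3.5821
k* = 3.5821^(1/0.71) ≈ 6.0322
y* = (k*)^α = 6.0322^0.29 ≈ 1.6840
c* = (1 − s)·y* = (1 − 0.24) × 1.6840 ≈ 1.2798

c* = 1.280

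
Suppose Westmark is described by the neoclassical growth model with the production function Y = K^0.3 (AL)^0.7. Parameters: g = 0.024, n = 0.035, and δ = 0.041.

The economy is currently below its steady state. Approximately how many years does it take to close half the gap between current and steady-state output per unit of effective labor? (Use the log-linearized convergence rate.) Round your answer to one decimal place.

t_½ ≈ 9.9 years

Near the steady state the convergence rate is λ = (1 − α)(n + g + δ).
λ = (1 − 0.3) × 0.100 = 0.7 × 0.100 = 0.0700
Half-life = ln 2 / λ = 0.6931 / 0.0700 ≈ 9.90 years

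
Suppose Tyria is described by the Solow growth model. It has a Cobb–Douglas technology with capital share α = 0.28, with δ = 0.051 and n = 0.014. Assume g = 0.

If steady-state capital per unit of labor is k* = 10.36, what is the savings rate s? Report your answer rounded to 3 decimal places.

In steady state, investment equals break-even investment: s·k^α = (n + δ)·k.
So s / (n + δ) = (k*)^(1−α) = 10.36^0.72 = 5.3834.
Therefore s = 5.3834 × (n + δ) = 5.3834 × 0.065 = 0.3499.

s ≈ 0.350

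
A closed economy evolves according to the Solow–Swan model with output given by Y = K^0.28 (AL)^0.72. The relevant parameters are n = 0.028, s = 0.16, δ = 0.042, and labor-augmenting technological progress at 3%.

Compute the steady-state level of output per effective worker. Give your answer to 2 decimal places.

Steady state requires s·f(k) = (n + g + δ)·k, i.e. s·k^α = (n + g + δ)·k.
Dividing both sides by k: k^(1−α) = s / (n + g + δ).
k^0.72 = 0.16 / (0.028 + 0.030 + 0.042) = 0.16 / 0.100 = 1.6000
k* = 1.6000^(1/0.72) ≈ 1.9209
y* = (k*)^α = 1.9209^0.28 ≈ 1.2006

y* ≈ 1.20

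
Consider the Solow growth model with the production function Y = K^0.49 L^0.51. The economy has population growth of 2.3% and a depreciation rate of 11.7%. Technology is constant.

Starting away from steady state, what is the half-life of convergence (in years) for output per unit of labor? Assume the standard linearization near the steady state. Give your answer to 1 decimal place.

Near the steady state the convergence rate is λ = (1 − α)(n + δ).
λ = (1 − 0.49) × 0.140 = 0.51 × 0.140 = 0.0714
Half-life = ln 2 / λ = 0.6931 / 0.0714 ≈ 9.71 years

about 9.7 years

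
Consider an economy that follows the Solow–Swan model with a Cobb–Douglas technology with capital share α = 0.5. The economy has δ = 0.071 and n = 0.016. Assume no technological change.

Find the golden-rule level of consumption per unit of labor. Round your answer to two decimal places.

At the golden rule, f'(k) = n + δ, so α·k^(α−1) = n + δ and k_gold = (α/(n + δ))^(1/(1−α)).
k_gold = (0.5/0.087)^(1/0.5) = 5.7471^2 ≈ 33.0292
c_gold = f(k_gold) − (n + δ)·k_gold = 5.7471 − 0.087×33.0292 ≈ 2.8736

c_gold ≈ 2.87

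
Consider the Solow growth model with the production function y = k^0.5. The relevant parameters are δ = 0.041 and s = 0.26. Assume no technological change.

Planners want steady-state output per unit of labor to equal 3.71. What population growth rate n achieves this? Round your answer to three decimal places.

Steady state requires s·f(k) = (n + δ)·k, i.e. s·k^α = (n + δ)·k.
Since y* = [s/(n + δ)]^(α/(1−α)), we have s/(n + δ) = (y*)^((1−α)/α) = 3.71^1 = 3.7100.
Therefore n + δ = s / 3.7100 = 0.26 / 3.7100 = 0.0701, so n = 0.0701 − 0.041 = 0.0291.

n ≈ 0.029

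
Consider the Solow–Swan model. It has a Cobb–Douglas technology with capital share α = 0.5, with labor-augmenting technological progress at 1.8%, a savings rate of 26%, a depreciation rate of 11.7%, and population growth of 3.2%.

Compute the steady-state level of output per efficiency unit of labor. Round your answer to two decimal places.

y* = 1.56

In steady state, investment equals break-even investment: s·k^α = (n + g + δ)·k.
Dividing both sides by k: k^(1−α) = s / (n + g + δ).
k^0.5 = 0.26 / (0.032 + 0.018 + 0.117) = 0.26 / 0.167 = 1.5569
k* = 1.5569^(1/0.5) ≈ 2.4239
y* = (k*)^α = 2.4239^0.5 ≈ 1.5569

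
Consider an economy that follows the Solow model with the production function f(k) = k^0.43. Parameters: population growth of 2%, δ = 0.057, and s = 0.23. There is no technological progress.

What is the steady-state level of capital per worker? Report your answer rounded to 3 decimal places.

k* = 6.819

Steady state requires s·f(k) = (n + δ)·k, i.e. s·k^α = (n + δ)·k.
Rearranging, k^(1−α) = s / (n + δ).
k^0.57 = 0.23 / (0.020 + 0.057) = 0.23 / 0.077 = 2.9870
k* = 2.9870^(1/0.57) ≈ 6.8194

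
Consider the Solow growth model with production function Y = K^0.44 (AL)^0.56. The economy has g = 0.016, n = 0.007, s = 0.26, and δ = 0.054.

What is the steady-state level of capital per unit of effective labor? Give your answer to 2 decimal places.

At the steady state, Δk = 0, so s·k^α = (n + g + δ)·k.
Rearranging, k^(1−α) = s / (n + g + δ).
k^0.56 = 0.26 / (0.007 + 0.016 + 0.054) = 0.26 / 0.077 = 3.3766
k* = 3.3766^(1/0.56) ≈ 8.7844

k* = 8.78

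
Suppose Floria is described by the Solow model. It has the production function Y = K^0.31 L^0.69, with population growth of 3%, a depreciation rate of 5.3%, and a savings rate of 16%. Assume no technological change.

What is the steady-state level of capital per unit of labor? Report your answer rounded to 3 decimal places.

Steady state requires s·f(k) = (n + δ)·k, i.e. s·k^α = (n + δ)·k.
Rearranging, k^(1−α) = s / (n + δ).
k^0.69 = 0.16 / (0.030 + 0.053) = 0.16 / 0.083 = 1.9277
k* = 1.9277^(1/0.69) ≈ 2.5888

k* ≈ 2.589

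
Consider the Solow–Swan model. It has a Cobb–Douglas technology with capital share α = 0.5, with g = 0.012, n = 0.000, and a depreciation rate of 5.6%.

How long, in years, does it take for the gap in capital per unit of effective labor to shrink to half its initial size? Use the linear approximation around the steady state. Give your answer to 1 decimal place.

about 20.4 years

Near the steady state the convergence rate is λ = (1 − α)(n + g + δ).
λ = (1 − 0.5) × 0.068 = 0.5 × 0.068 = 0.0340
Half-life = ln 2 / λ = 0.6931 / 0.0340 ≈ 20.39 years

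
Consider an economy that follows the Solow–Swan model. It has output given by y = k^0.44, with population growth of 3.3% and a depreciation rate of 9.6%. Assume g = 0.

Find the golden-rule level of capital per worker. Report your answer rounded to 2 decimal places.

k_gold ≈ 8.94

The golden rule sets f'(k) = n + δ, i.e. α·k^(α−1) = n + δ.
So k^(1−α) = α / (n + δ) = 0.44 / 0.129 = 3.4109.
k_gold = 3.4109^(1/0.56) ≈ 8.9444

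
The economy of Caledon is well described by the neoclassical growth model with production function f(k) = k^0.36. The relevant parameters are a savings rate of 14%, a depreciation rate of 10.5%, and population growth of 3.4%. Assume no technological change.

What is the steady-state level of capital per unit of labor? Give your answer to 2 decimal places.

k* ≈ 1.01

In steady state, investment equals break-even investment: s·k^α = (n + δ)·k.
Dividing both sides by k: k^(1−α) = s / (n + δ).
k^0.64 = 0.14 / (0.034 + 0.105) = 0.14 / 0.139 = 1.0072
k* = 1.0072^(1/0.64) ≈ 1.0113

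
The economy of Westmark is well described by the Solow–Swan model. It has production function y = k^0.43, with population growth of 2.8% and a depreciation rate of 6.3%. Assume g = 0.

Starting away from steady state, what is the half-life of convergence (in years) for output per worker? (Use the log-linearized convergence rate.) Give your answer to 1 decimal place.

t_½ ≈ 13.4 years

Near the steady state the convergence rate is λ = (1 − α)(n + δ).
λ = (1 − 0.43) × 0.091 = 0.57 × 0.091 = 0.05187
Half-life = ln 2 / λ = 0.6931 / 0.05187 ≈ 13.36 years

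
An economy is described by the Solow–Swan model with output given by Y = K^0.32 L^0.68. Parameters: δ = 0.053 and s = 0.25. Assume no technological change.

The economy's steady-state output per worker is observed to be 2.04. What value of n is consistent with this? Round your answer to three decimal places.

n ≈ 0.002

At the steady state, Δk = 0, so s·k^α = (n + δ)·k.
Since y* = [s/(n + δ)]^(α/(1−α)), we have s/(n + δ) = (y*)^((1−α)/α) = 2.04^2.125 = 4.5495.
Therefore n + δ = s / 4.5495 = 0.25 / 4.5495 = 0.0550, so n = 0.0550 − 0.053 = 0.0020.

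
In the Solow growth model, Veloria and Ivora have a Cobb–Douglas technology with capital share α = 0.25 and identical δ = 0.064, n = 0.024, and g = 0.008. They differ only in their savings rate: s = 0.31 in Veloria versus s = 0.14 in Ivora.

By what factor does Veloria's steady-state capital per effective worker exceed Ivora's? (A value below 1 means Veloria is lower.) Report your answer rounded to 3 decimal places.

Steady-state k* = [s/(n + g + δ)]^(1/(1−α)), so the ratio is [ (s_V/(n + g + δ)_V) / (s_I/(n + g + δ)_I) ]^1.3333.
s_V/(n + g + δ)_V = 0.31/0.096 = 3.2292; s_I/(n + g + δ)_I = 0.14/0.096 = 1.4583.
Ratio = (3.2292/1.4583)^1.3333 = 2.2144^1.3333 ≈ 2.8862

ratio ≈ 2.886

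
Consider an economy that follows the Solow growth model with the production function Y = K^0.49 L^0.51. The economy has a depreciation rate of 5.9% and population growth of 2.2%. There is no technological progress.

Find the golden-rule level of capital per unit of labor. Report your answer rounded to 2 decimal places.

k_gold ≈ 34.10

The golden rule sets f'(k) = n + δ, i.e. α·k^(α−1) = n + δ.
So k^(1−α) = α / (n + δ) = 0.49 / 0.081 = 6.0494.
k_gold = 6.0494^(1/0.51) ≈ 34.1012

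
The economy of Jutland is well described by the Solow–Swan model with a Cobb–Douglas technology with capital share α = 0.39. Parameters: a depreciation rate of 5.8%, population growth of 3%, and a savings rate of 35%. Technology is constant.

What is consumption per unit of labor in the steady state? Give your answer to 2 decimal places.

c* = 1.57

Steady state requires s·f(k) = (n + δ)·k, i.e. s·k^α = (n + δ)·k.
Rearranging, k^(1−α) = s / (n + δ).
k^0.61 = 0.35 / (0.030 + 0.058) = 0.35 / 0.088 = 3.9773
k* = 3.9773^(1/0.61) ≈ 9.6146
y* = (k*)^α = 9.6146^0.39 ≈ 2.4174
c* = (1 − s)·y* = (1 − 0.35) × 2.4174 ≈ 1.5713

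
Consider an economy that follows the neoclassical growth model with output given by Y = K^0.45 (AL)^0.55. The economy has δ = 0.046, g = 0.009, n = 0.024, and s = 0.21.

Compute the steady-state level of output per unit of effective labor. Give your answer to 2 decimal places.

In steady state, investment equals break-even investment: s·k^α = (n + g + δ)·k.
Rearranging, k^(1−α) = s / (n + g + δ).
k^0.55 = 0.21 / (0.024 + 0.009 + 0.046) = 0.21 / 0.079 = 2.6582
k* = 2.6582^(1/0.55) ≈ 5.9153
y* = (k*)^α = 5.9153^0.45 ≈ 2.2253

y* ≈ 2.23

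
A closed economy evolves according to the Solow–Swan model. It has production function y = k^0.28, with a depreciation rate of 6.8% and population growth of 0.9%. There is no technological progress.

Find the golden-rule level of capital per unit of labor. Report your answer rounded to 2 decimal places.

The golden rule sets f'(k) = n + δ, i.e. α·k^(α−1) = n + δ.
So k^(1−α) = α / (n + δ) = 0.28 / 0.077 = 3.6364.
k_gold = 3.6364^(1/0.72) ≈ 6.0077

k_gold ≈ 6.01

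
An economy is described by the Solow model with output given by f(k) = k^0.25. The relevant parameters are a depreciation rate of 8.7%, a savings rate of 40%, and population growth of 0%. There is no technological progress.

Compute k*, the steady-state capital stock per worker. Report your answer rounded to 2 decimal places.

In steady state, investment equals break-even investment: s·k^α = (n + δ)·k.
Rearranging, k^(1−α) = s / (n + δ).
k^0.75 = 0.40 / (0.000 + 0.087) = 0.40 / 0.087 = 4.5977
k* = 4.5977^(1/0.75) ≈ 7.6452

k* ≈ 7.65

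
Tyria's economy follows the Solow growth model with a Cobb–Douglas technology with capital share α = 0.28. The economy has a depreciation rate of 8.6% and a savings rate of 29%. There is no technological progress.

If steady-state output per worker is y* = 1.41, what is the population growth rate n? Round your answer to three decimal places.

n ≈ 0.034

Steady state requires s·f(k) = (n + δ)·k, i.e. s·k^α = (n + δ)·k.
Since y* = [s/(n + δ)]^(α/(1−α)), we have s/(n + δ) = (y*)^((1−α)/α) = 1.41^2.5714 = 2.4194.
Therefore n + δ = s / 2.4194 = 0.29 / 2.4194 = 0.1199, so n = 0.1199 − 0.086 = 0.0339.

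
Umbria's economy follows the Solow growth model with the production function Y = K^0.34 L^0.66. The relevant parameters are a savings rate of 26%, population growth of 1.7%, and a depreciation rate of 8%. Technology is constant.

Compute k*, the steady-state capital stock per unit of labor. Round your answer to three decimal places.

In steady state, investment equals break-even investment: s·k^α = (n + δ)·k.
Rearranging, k^(1−α) = s / (n + δ).
k^0.66 = 0.26 / (0.017 + 0.080) = 0.26 / 0.097 = 2.6804
k* = 2.6804^(1/0.66) ≈ 4.4544

k* = 4.454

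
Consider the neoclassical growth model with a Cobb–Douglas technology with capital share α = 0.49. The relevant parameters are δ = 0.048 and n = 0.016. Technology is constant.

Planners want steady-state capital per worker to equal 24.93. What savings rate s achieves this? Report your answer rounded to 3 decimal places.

s ≈ 0.330

In steady state, investment equals break-even investment: s·k^α = (n + δ)·k.
So s / (n + δ) = (k*)^(1−α) = 24.93^0.51 = 5.1562.
Therefore s = 5.1562 × (n + δ) = 5.1562 × 0.064 = 0.3300.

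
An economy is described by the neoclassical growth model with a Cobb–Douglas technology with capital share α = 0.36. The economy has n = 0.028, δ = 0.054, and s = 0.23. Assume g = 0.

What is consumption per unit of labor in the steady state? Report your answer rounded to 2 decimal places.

c* = 1.38

In steady state, investment equals break-even investment: s·k^α = (n + δ)·k.
Rearranging, k^(1−α) = s / (n + δ).
k^0.64 = 0.23 / (0.028 + 0.054) = 0.23 / 0.082 = 2.8049
k* = 2.8049^(1/0.64) ≈ 5.0104
y* = (k*)^α = 5.0104^0.36 ≈ 1.7863
c* = (1 − s)·y* = (1 − 0.23) × 1.7863 ≈ 1.3755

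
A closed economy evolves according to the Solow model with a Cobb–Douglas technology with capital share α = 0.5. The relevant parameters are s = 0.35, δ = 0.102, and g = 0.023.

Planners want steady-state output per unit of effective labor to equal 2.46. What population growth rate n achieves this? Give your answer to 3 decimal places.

Steady state requires s·f(k) = (n + g + δ)·k, i.e. s·k^α = (n + g + δ)·k.
Since y* = [s/(n + g + δ)]^(α/(1−α)), we have s/(n + g + δ) = (y*)^((1−α)/α) = 2.46^1 = 2.4600.
Therefore n + g + δ = s / 2.4600 = 0.35 / 2.4600 = 0.1423, so n = 0.1423 − 0.125 = 0.0173.

n ≈ 0.017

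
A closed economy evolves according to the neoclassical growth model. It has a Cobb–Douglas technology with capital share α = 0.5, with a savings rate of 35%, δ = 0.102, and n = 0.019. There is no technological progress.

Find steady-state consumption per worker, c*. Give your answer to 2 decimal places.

In steady state, investment equals break-even investment: s·k^α = (n + δ)·k.
Dividing both sides by k: k^(1−α) = s / (n + δ).
k^0.5 = 0.35 / (0.019 + 0.102) = 0.35 / 0.121 = 2.8926
k* = 2.8926^(1/0.5) ≈ 8.3671
y* = (k*)^α = 8.3671^0.5 ≈ 2.8926
c* = (1 − s)·y* = (1 − 0.35) × 2.8926 ≈ 1.8802

c* = 1.88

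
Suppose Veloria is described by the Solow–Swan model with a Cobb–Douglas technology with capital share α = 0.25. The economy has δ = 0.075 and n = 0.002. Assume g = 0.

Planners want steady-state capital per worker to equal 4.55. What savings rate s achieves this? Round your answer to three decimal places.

Steady state requires s·f(k) = (n + δ)·k, i.e. s·k^α = (n + δ)·k.
So s / (n + δ) = (k*)^(1−α) = 4.55^0.75 = 3.1154.
Therefore s = 3.1154 × (n + δ) = 3.1154 × 0.077 = 0.2399.

s ≈ 0.240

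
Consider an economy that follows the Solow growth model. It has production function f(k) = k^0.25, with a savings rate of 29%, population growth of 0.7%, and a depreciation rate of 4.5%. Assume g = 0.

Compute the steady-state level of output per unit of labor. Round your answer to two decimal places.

y* ≈ 1.77

In steady state, investment equals break-even investment: s·k^α = (n + δ)·k.
Rearranging, k^(1−α) = s / (n + δ).
k^0.75 = 0.29 / (0.007 + 0.045) = 0.29 / 0.052 = 5.5769
k* = 5.5769^(1/0.75) ≈ 9.8899
y* = (k*)^α = 9.8899^0.25 ≈ 1.7734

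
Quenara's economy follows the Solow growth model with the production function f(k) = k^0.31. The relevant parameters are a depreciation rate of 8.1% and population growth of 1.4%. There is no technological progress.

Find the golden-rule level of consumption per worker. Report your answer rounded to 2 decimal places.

At the golden rule, f'(k) = n + δ, so α·k^(α−1) = n + δ and k_gold = (α/(n + δ))^(1/(1−α)).
k_gold = (0.31/0.095)^(1/0.69) = 3.2632^1.4493 ≈ 5.5517
c_gold = f(k_gold) − (n + δ)·k_gold = 1.7013 − 0.095×5.5517 ≈ 1.1739

c_gold ≈ 1.17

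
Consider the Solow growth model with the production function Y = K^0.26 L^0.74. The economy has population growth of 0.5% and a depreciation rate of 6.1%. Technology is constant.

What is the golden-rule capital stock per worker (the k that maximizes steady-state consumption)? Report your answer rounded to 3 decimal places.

k_gold ≈ 6.377

The golden rule sets f'(k) = n + δ, i.e. α·k^(α−1) = n + δ.
So k^(1−α) = α / (n + δ) = 0.26 / 0.066 = 3.9394.
k_gold = 3.9394^(1/0.74) ≈ 6.3773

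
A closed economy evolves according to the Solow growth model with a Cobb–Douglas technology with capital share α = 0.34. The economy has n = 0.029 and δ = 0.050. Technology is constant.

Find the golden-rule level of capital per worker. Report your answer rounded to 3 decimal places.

The golden rule sets f'(k) = n + δ, i.e. α·k^(α−1) = n + δ.
So k^(1−α) = α / (n + δ) = 0.34 / 0.079 = 4.3038.
k_gold = 4.3038^(1/0.66) ≈ 9.1281

k_gold ≈ 9.128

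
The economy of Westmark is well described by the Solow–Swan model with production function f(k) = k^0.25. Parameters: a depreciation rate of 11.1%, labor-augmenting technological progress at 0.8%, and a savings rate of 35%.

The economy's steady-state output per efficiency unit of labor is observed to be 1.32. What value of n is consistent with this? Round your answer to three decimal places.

Steady state requires s·f(k) = (n + g + δ)·k, i.e. s·k^α = (n + g + δ)·k.
Since y* = [s/(n + g + δ)]^(α/(1−α)), we have s/(n + g + δ) = (y*)^((1−α)/α) = 1.32^3 = 2.3000.
Therefore n + g + δ = s / 2.3000 = 0.35 / 2.3000 = 0.1522, so n = 0.1522 − 0.119 = 0.0332.

n ≈ 0.033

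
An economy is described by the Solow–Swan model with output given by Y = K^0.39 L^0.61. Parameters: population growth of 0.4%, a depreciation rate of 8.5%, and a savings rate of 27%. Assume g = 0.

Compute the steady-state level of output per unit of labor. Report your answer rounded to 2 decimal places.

y* ≈ 2.03

At the steady state, Δk = 0, so s·k^α = (n + δ)·k.
Rearranging, k^(1−α) = s / (n + δ).
k^0.61 = 0.27 / (0.004 + 0.085) = 0.27 / 0.089 = 3.0337
k* = 3.0337^(1/0.61) ≈ 6.1676
y* = (k*)^α = 6.1676^0.39 ≈ 2.0330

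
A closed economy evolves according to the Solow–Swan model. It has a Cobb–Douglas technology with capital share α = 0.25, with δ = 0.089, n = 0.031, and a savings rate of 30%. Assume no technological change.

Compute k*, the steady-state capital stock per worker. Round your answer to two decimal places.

In steady state, investment equals break-even investment: s·k^α = (n + δ)·k.
Dividing both sides by k: k^(1−α) = s / (n + δ).
k^0.75 = 0.30 / (0.031 + 0.089) = 0.30 / 0.120 = 2.5000
k* = 2.5000^(1/0.75) ≈ 3.3930

k* = 3.39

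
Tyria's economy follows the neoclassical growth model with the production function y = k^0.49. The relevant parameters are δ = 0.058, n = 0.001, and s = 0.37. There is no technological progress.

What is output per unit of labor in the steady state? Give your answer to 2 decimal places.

y* ≈ 5.84

Steady state requires s·f(k) = (n + δ)·k, i.e. s·k^α = (n + δ)·k.
Dividing both sides by k: k^(1−α) = s / (n + δ).
k^0.51 = 0.37 / (0.001 + 0.058) = 0.37 / 0.059 = 6.2712
k* = 6.2712^(1/0.51) ≈ 36.5959
y* = (k*)^α = 36.5959^0.49 ≈ 5.8356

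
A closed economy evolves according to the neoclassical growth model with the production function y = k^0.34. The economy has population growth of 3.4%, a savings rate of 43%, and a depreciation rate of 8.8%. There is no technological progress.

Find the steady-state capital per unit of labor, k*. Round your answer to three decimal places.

k* = 6.745

Steady state requires s·f(k) = (n + δ)·k, i.e. s·k^α = (n + δ)·k.
Rearranging, k^(1−α) = s / (n + δ).
k^0.66 = 0.43 / (0.034 + 0.088) = 0.43 / 0.122 = 3.5246
k* = 3.5246^(1/0.66) ≈ 6.7446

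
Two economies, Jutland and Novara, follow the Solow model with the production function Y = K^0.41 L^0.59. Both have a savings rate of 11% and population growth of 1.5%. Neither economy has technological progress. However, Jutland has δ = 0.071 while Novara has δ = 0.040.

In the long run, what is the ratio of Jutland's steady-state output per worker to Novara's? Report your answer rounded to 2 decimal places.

y*_J / y*_N ≈ 0.73

Steady-state y* = [s/(n + δ)]^(α/(1−α)), so the ratio is [ (s_J/(n + δ)_J) / (s_N/(n + δ)_N) ]^0.6949.
s_J/(n + δ)_J = 0.11/0.086 = 1.2791; s_N/(n + δ)_N = 0.11/0.055 = 2.0000.
Ratio = (1.2791/2.0000)^0.6949 = 0.6396^0.6949 ≈ 0.7330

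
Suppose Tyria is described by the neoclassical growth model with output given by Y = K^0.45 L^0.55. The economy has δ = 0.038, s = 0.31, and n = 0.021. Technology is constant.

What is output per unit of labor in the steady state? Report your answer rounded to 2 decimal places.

y* ≈ 3.89

In steady state, investment equals break-even investment: s·k^α = (n + δ)·k.
Dividing both sides by k: k^(1−α) = s / (n + δ).
k^0.55 = 0.31 / (0.021 + 0.038) = 0.31 / 0.059 = 5.2542
k* = 5.2542^(1/0.55) ≈ 20.4179
y* = (k*)^α = 20.4179^0.45 ≈ 3.8860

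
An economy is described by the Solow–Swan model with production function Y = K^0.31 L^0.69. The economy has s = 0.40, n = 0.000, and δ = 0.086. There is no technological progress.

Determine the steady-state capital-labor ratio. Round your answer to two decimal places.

In steady state, investment equals break-even investment: s·k^α = (n + δ)·k.
Rearranging, k^(1−α) = s / (n + δ).
k^0.69 = 0.40 / (0.000 + 0.086) = 0.40 / 0.086 = 4.6512
k* = 4.6512^(1/0.69) ≈ 9.2787

k* = 9.28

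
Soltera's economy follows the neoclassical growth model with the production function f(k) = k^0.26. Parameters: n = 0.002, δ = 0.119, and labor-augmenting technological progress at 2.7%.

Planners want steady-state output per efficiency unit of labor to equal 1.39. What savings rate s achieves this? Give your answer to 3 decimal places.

s ≈ 0.378

Steady state requires s·f(k) = (n + g + δ)·k, i.e. s·k^α = (n + g + δ)·k.
Since y* = [s/(n + g + δ)]^(α/(1−α)), we have s/(n + g + δ) = (y*)^((1−α)/α) = 1.39^2.8462 = 2.5530.
Therefore s = 2.5530 × (n + g + δ) = 2.5530 × 0.148 = 0.3778.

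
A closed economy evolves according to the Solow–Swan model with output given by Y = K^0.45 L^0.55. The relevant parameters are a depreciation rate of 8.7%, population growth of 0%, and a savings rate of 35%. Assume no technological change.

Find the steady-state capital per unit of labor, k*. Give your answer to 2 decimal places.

At the steady state, Δk = 0, so s·k^α = (n + δ)·k.
Rearranging, k^(1−α) = s / (n + δ).
k^0.55 = 0.35 / (0.000 + 0.087) = 0.35 / 0.087 = 4.0230
k* = 4.0230^(1/0.55) ≈ 12.5656

k* = 12.57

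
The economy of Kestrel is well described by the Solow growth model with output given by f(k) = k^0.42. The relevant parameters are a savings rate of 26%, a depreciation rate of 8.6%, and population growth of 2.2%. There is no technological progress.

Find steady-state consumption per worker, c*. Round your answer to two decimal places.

At the steady state, Δk = 0, so s·k^α = (n + δ)·k.
Dividing both sides by k: k^(1−α) = s / (n + δ).
k^0.58 = 0.26 / (0.022 + 0.086) = 0.26 / 0.108 = 2.4074
k* = 2.4074^(1/0.58) ≈ 4.5482
y* = (k*)^α = 4.5482^0.42 ≈ 1.8893
c* = (1 − s)·y* = (1 − 0.26) × 1.8893 ≈ 1.3981

c* ≈ 1.40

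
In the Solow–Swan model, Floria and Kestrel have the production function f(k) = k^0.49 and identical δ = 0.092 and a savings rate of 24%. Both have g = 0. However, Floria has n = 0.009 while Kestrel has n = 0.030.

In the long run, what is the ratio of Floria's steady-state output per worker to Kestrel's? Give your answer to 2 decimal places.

ratio ≈ 1.20

Steady-state y* = [s/(n + δ)]^(α/(1−α)), so the ratio is [ (s_F/(n + δ)_F) / (s_K/(n + δ)_K) ]^0.9608.
s_F/(n + δ)_F = 0.24/0.101 = 2.3762; s_K/(n + δ)_K = 0.24/0.122 = 1.9672.
Ratio = (2.3762/1.9672)^0.9608 = 1.2079^0.9608 ≈ 1.1990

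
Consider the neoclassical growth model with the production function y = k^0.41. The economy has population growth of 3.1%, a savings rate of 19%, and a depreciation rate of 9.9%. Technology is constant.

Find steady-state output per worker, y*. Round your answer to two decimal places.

In steady state, investment equals break-even investment: s·k^α = (n + δ)·k.
Dividing both sides by k: k^(1−α) = s / (n + δ).
k^0.59 = 0.19 / (0.031 + 0.099) = 0.19 / 0.130 = 1.4615
k* = 1.4615^(1/0.59) ≈ 1.9025
y* = (k*)^α = 1.9025^0.41 ≈ 1.3017

y* = 1.30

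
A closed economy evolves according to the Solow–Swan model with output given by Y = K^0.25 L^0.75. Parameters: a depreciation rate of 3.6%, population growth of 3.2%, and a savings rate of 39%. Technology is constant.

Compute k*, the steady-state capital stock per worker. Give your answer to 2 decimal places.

k* = 10.27

In steady state, investment equals break-even investment: s·k^α = (n + δ)·k.
Rearranging, k^(1−α) = s / (n + δ).
k^0.75 = 0.39 / (0.032 + 0.036) = 0.39 / 0.068 = 5.7353
k* = 5.7353^(1/0.75) ≈ 10.2662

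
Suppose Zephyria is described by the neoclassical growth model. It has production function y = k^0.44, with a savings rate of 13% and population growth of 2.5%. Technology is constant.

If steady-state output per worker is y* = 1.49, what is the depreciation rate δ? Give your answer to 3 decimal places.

δ ≈ 0.053

At the steady state, Δk = 0, so s·k^α = (n + δ)·k.
Since y* = [s/(n + δ)]^(α/(1−α)), we have s/(n + δ) = (y*)^((1−α)/α) = 1.49^1.2727 = 1.6612.
Therefore n + δ = s / 1.6612 = 0.13 / 1.6612 = 0.0783, so δ = 0.0783 − 0.025 = 0.0533.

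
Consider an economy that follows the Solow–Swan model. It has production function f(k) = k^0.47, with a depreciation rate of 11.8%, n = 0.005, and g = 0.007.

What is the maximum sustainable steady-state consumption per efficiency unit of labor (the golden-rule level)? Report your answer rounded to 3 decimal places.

c_gold ≈ 1.657

At the golden rule, f'(k) = n + g + δ, so α·k^(α−1) = n + g + δ and k_gold = (α/(n + g + δ))^(1/(1−α)).
k_gold = (0.47/0.130)^(1/0.53) = 3.6154^1.8868 ≈ 11.3013
c_gold = f(k_gold) − (n + g + δ)·k_gold = 3.1259 − 0.130×11.3013 ≈ 1.6567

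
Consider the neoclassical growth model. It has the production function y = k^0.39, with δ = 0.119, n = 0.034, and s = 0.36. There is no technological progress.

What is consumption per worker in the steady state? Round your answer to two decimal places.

Steady state requires s·f(k) = (n + δ)·k, i.e. s·k^α = (n + δ)·k.
Dividing both sides by k: k^(1−α) = s / (n + δ).
k^0.61 = 0.36 / (0.034 + 0.119) = 0.36 / 0.153 = 2.3529
k* = 2.3529^(1/0.61) ≈ 4.0662
y* = (k*)^α = 4.0662^0.39 ≈ 1.7282
c* = (1 − s)·y* = (1 − 0.36) × 1.7282 ≈ 1.1060

c* = 1.11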